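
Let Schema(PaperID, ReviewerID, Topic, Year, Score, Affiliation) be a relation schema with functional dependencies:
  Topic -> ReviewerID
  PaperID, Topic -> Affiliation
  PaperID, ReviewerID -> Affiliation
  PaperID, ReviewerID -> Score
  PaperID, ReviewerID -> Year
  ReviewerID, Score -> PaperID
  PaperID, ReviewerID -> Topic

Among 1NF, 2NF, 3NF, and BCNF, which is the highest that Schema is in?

Candidate keys: {PaperID, ReviewerID}, {PaperID, Topic}, {ReviewerID, Score}, {Score, Topic}. Prime attributes: {PaperID, ReviewerID, Score, Topic}.
Topic -> ReviewerID breaks BCNF: {Topic}⁺ = {ReviewerID, Topic}, so {Topic} is not a superkey.
Its right-hand attributes {ReviewerID} are all prime, as are those of every other non-superkey FD — the relation is in 3NF.

3NF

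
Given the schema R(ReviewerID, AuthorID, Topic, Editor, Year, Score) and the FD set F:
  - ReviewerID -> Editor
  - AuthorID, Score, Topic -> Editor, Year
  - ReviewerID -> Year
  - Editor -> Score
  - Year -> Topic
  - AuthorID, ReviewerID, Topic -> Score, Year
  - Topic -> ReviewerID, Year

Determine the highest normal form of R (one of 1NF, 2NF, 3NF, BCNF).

Candidate keys: {AuthorID, ReviewerID}, {AuthorID, Topic}, {AuthorID, Year}. Prime attributes: {AuthorID, ReviewerID, Topic, Year}.
ReviewerID -> Editor breaks BCNF: {ReviewerID}⁺ = {Editor, ReviewerID, Score, Topic, Year}, so {ReviewerID} is not a superkey.
Because {Editor} is non-prime and the left side of ReviewerID -> Editor is not a superkey, the relation is not in 3NF.
The proper key subset {ReviewerID} of {AuthorID, ReviewerID} determines non-prime {Editor, Score}, so the relation is not even in 2NF.

1NF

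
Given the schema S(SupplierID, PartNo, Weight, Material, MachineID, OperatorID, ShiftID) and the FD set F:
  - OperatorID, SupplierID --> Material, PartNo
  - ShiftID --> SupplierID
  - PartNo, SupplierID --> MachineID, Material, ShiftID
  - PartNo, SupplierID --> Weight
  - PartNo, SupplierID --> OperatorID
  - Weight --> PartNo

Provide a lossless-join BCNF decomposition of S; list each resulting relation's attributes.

{MachineID, Material, OperatorID, ShiftID, Weight}; {PartNo, Weight}; {ShiftID, SupplierID}

Candidate keys of the original relation: {OperatorID, ShiftID}, {OperatorID, SupplierID}, {PartNo, ShiftID}, {PartNo, SupplierID}, {ShiftID, Weight}, {SupplierID, Weight}.
Within {MachineID, Material, OperatorID, PartNo, ShiftID, SupplierID, Weight}: {ShiftID}⁺ ∩ {MachineID, Material, OperatorID, PartNo, ShiftID, SupplierID, Weight} = {ShiftID, SupplierID}, not the whole set, so ShiftID --> SupplierID violates BCNF; decompose into {ShiftID, SupplierID} and {MachineID, Material, OperatorID, PartNo, ShiftID, Weight}.
{ShiftID, SupplierID} has no BCNF violation.
Within {MachineID, Material, OperatorID, PartNo, ShiftID, Weight}: {Weight}⁺ ∩ {MachineID, Material, OperatorID, PartNo, ShiftID, Weight} = {PartNo, Weight}, not the whole set, so Weight --> PartNo violates BCNF; decompose into {PartNo, Weight} and {MachineID, Material, OperatorID, ShiftID, Weight}.
{PartNo, Weight} has no BCNF violation.
{MachineID, Material, OperatorID, ShiftID, Weight} has no BCNF violation.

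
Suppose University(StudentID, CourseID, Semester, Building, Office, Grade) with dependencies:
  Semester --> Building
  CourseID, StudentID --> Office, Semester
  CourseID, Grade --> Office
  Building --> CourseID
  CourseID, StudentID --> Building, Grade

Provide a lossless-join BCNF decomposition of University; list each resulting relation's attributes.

Candidate keys of the original relation: {Building, StudentID}, {CourseID, StudentID}, {Semester, StudentID}.
{Building, CourseID, Grade, Office, Semester, StudentID}: {Semester} determines {Building, CourseID, Semester} here but is not a superkey — split on Semester --> Building, CourseID, giving {Building, CourseID, Semester} and {Grade, Office, Semester, StudentID}.
{Building, CourseID, Semester}: {Building} determines {Building, CourseID} here but is not a superkey — split on Building --> CourseID, giving {Building, CourseID} and {Building, Semester}.
{Building, CourseID} has no BCNF violation.
{Building, Semester} has no BCNF violation.
{Grade, Office, Semester, StudentID}: {Grade, Semester} determines {Grade, Office, Semester} here but is not a superkey — split on Grade, Semester --> Office, giving {Grade, Office, Semester} and {Grade, Semester, StudentID}.
{Grade, Office, Semester} has no BCNF violation.
{Grade, Semester, StudentID} has no BCNF violation.

{Building, CourseID}; {Building, Semester}; {Grade, Office, Semester}; {Grade, Semester, StudentID}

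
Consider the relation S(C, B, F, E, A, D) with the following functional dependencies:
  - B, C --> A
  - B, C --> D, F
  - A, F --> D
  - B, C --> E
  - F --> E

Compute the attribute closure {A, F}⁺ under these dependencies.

{A, D, E, F}

Start with {A, F}.
A, F --> D applies; add {D} → now {A, D, F}.
F --> E applies; add {E} → now {A, D, E, F}.
No further FD applies.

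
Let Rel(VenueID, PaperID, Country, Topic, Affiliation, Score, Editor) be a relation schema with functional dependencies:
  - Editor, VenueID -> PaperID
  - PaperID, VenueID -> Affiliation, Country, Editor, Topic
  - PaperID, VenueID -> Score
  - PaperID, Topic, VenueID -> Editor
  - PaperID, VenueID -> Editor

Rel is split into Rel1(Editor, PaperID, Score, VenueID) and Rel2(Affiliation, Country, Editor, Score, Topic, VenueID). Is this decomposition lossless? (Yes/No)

Yes

Common attributes: {Editor, Score, VenueID}; their closure is {Affiliation, Country, Editor, PaperID, Score, Topic, VenueID}.
This includes all of Rel1, so the common attributes are a superkey of Rel1 — the join is lossless.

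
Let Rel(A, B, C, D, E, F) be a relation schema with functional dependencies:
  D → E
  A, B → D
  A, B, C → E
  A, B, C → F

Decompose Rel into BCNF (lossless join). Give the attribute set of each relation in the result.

Candidate key of the original relation: {A, B, C}.
{A, B, C, D, E, F}: {D} determines {D, E} here but is not a superkey — split on D → E, giving {D, E} and {A, B, C, D, F}.
{D, E} is in BCNF.
{A, B, C, D, F}: {A, B} determines {A, B, D} here but is not a superkey — split on A, B → D, giving {A, B, D} and {A, B, C, F}.
{A, B, D} is in BCNF.
{A, B, C, F} is in BCNF.

{A, B, C, F}; {A, B, D}; {D, E}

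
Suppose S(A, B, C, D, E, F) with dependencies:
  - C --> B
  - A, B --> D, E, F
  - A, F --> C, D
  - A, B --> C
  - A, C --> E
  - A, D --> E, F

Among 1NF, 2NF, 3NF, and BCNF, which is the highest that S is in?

Candidate keys: {A, B}, {A, C}, {A, D}, {A, F}. Prime attributes: {A, B, C, D, F}.
For C --> B we have {C}⁺ = {B, C}; {C} is not a superkey, so BCNF fails.
But every attribute on its right side ({B}) is prime, and the same holds for every other non-superkey FD, so 3NF still holds.

3NF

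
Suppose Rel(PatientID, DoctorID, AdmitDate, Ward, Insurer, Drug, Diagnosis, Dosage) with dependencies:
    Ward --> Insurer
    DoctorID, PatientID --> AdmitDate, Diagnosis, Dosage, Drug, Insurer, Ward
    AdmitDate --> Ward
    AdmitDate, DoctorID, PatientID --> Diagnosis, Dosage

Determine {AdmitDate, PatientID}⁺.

Start with {AdmitDate, PatientID}.
AdmitDate --> Ward applies; add {Ward} → now {AdmitDate, PatientID, Ward}.
Ward --> Insurer applies; add {Insurer} → now {AdmitDate, Insurer, PatientID, Ward}.
No further FD applies.

{AdmitDate, Insurer, PatientID, Ward}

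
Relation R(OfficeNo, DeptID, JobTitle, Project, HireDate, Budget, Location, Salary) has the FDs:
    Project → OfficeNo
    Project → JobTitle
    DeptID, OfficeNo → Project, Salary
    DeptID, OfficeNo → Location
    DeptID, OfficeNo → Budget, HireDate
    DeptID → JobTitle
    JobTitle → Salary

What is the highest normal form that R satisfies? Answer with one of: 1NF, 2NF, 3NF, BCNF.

1NF

Candidate keys: {DeptID, OfficeNo}, {DeptID, Project}. Prime attributes: {DeptID, OfficeNo, Project}.
Project → OfficeNo breaks BCNF: {Project}⁺ = {JobTitle, OfficeNo, Project, Salary}, so {Project} is not a superkey.
Because {JobTitle} is non-prime and the left side of Project → JobTitle is not a superkey, the relation is not in 3NF.
Since {DeptID} ⊂ {DeptID, OfficeNo} and {DeptID}⁺ ⊇ {JobTitle, Salary} with {JobTitle, Salary} non-prime, there is a partial dependency; 2NF fails.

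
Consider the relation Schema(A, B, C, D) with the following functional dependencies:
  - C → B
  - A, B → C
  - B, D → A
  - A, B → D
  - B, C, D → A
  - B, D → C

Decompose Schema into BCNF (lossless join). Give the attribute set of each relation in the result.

{A, C, D}; {B, C}

Candidate keys of the original relation: {A, B}, {A, C}, {B, D}, {C, D}.
In {A, B, C, D}, {C} is not a superkey ({C}⁺ restricted to this set is {B, C}), so split on C → B into {B, C} and {A, C, D}.
{B, C} has no BCNF violation.
{A, C, D} has no BCNF violation.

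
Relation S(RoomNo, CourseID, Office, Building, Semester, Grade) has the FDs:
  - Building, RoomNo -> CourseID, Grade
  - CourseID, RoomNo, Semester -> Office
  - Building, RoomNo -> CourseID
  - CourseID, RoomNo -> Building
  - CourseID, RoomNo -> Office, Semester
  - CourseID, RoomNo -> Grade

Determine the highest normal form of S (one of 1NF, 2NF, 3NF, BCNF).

Candidate keys: {Building, RoomNo}, {CourseID, RoomNo}. Prime attributes: {Building, CourseID, RoomNo}.
Every FD has a superkey on the left, so the relation is in BCNF.

BCNF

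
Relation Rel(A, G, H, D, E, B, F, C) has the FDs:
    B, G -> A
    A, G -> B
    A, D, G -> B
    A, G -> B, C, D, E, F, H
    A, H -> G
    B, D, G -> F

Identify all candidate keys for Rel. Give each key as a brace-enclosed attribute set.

{A, G}⁺ = {A, B, C, D, E, F, G, H} — all of the relation — so {A, G} is a candidate key.
{A, H}⁺ = {A, B, C, D, E, F, G, H} — all of the relation — so {A, H} is a candidate key.
{B, G}⁺ = {A, B, C, D, E, F, G, H} — all of the relation — so {B, G} is a candidate key.
These are minimal and exhaustive — every other superkey contains one of them.

{A, G}, {A, H}, {B, G}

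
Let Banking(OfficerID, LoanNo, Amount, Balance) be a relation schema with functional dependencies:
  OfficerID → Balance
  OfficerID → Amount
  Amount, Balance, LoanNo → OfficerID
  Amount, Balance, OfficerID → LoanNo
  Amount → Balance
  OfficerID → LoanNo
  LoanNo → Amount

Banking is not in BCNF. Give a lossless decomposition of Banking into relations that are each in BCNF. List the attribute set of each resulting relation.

Candidate keys of the original relation: {LoanNo}, {OfficerID}.
{Amount, Balance, LoanNo, OfficerID}: {Amount} determines {Amount, Balance} here but is not a superkey — split on Amount → Balance, giving {Amount, Balance} and {Amount, LoanNo, OfficerID}.
{Amount, Balance}: every determinant is a superkey — BCNF.
{Amount, LoanNo, OfficerID}: every determinant is a superkey — BCNF.

{Amount, Balance}; {Amount, LoanNo, OfficerID}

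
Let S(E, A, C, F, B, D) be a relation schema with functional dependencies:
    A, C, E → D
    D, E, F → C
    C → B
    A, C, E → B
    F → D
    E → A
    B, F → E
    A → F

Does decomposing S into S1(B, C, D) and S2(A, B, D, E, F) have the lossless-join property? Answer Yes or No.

S1 ∩ S2 = {B, D}; its closure under F is {B, D}.
The closure covers neither S1 nor S2 entirely; the join is not lossless.

No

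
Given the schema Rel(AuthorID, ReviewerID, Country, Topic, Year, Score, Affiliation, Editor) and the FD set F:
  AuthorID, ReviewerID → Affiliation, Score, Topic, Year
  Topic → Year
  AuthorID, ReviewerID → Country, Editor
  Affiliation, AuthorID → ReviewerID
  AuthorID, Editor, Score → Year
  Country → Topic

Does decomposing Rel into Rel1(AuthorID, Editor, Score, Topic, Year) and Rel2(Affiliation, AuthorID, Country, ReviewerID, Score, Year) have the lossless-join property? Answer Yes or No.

No

Common attributes: {AuthorID, Score, Year}; their closure is {AuthorID, Score, Year}.
Neither Rel1 nor Rel2 is contained in that closure, so the decomposition is lossy.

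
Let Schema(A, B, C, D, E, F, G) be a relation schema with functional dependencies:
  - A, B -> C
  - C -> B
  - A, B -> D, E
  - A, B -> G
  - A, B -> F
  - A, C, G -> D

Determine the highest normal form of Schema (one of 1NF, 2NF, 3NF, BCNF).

Candidate keys: {A, B}, {A, C}. Prime attributes: {A, B, C}.
C -> B: {C}⁺ = {B, C}, which is not all of the attributes, so the left side is not a superkey — BCNF is violated.
Its right-hand attributes {B} are all prime, as are those of every other non-superkey FD — the relation is in 3NF.

3NF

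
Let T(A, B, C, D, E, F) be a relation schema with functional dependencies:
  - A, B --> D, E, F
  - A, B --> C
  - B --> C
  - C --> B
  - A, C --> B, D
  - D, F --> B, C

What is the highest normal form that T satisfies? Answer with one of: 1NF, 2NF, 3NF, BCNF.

Candidate keys: {A, B}, {A, C}, {A, D, F}. Prime attributes: {A, B, C, D, F}.
For B --> C we have {B}⁺ = {B, C}; {B} is not a superkey, so BCNF fails.
Its right-hand attributes {C} are all prime, as are those of every other non-superkey FD — the relation is in 3NF.

3NF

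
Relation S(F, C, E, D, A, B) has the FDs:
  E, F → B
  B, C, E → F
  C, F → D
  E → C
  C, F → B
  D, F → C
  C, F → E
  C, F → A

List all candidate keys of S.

{B, E}, {C, F}, {D, F}, {E, F}

{B, E}⁺ = {A, B, C, D, E, F}, which is every attribute, so {B, E} is a candidate key.
{C, F}⁺ = {A, B, C, D, E, F}, which is every attribute, so {C, F} is a candidate key.
{D, F}⁺ = {A, B, C, D, E, F}, which is every attribute, so {D, F} is a candidate key.
{E, F}⁺ = {A, B, C, D, E, F}, which is every attribute, so {E, F} is a candidate key.
No proper subset of any of these is a key, and no other minimal superkey exists.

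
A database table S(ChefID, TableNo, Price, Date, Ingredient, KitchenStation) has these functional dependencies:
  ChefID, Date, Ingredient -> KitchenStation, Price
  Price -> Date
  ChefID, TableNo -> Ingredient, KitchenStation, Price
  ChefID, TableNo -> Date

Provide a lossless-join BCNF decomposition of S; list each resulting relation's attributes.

{ChefID, Date, Ingredient, TableNo}; {ChefID, Ingredient, KitchenStation, Price}; {Date, Price}

Candidate key of the original relation: {ChefID, TableNo}.
In {ChefID, Date, Ingredient, KitchenStation, Price, TableNo}, {ChefID, Date, Ingredient} is not a superkey ({ChefID, Date, Ingredient}⁺ restricted to this set is {ChefID, Date, Ingredient, KitchenStation, Price}), so split on ChefID, Date, Ingredient -> KitchenStation, Price into {ChefID, Date, Ingredient, KitchenStation, Price} and {ChefID, Date, Ingredient, TableNo}.
In {ChefID, Date, Ingredient, KitchenStation, Price}, {Price} is not a superkey ({Price}⁺ restricted to this set is {Date, Price}), so split on Price -> Date into {Date, Price} and {ChefID, Ingredient, KitchenStation, Price}.
{Date, Price}: every determinant is a superkey — BCNF.
{ChefID, Ingredient, KitchenStation, Price}: every determinant is a superkey — BCNF.
{ChefID, Date, Ingredient, TableNo}: every determinant is a superkey — BCNF.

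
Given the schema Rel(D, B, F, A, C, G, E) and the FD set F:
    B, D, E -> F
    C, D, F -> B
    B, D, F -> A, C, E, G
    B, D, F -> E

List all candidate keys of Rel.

Attributes never on any right-hand side: {D} — every candidate key must contain it.
{B, D, E} is a candidate key since {B, D, E}⁺ = {A, B, C, D, E, F, G} covers every attribute.
{B, D, F} is a candidate key since {B, D, F}⁺ = {A, B, C, D, E, F, G} covers every attribute.
{C, D, F} is a candidate key since {C, D, F}⁺ = {A, B, C, D, E, F, G} covers every attribute.
Any other superkey properly contains one of these, so there are no further candidate keys.

{B, D, E}, {B, D, F}, {C, D, F}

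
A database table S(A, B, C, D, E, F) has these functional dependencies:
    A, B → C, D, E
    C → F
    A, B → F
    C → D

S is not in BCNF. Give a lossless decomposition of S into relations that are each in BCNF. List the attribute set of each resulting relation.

Candidate key of the original relation: {A, B}.
{A, B, C, D, E, F}: {C} determines {C, D, F} here but is not a superkey — split on C → D, F, giving {C, D, F} and {A, B, C, E}.
{C, D, F} has no BCNF violation.
{A, B, C, E} has no BCNF violation.

{A, B, C, E}; {C, D, F}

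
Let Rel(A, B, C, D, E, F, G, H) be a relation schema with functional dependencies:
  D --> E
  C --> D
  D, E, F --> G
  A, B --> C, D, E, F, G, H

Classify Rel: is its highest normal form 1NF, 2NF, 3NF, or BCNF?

Candidate key: {A, B}. Prime attributes: {A, B}.
For D --> E we have {D}⁺ = {D, E}; {D} is not a superkey, so BCNF fails.
D --> E has non-prime {E} on the right and a non-superkey on the left, so 3NF fails.
No non-prime attribute depends on a proper subset of any candidate key, so 2NF holds.

2NF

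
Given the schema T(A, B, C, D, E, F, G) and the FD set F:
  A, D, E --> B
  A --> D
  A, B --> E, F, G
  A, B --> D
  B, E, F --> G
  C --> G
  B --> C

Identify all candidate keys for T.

{A, B}, {A, E}

No FD produces {A}, so it must be in every candidate key.
{A, B}⁺ = {A, B, C, D, E, F, G}, which is every attribute, so {A, B} is a candidate key.
{A, E}⁺ = {A, B, C, D, E, F, G}, which is every attribute, so {A, E} is a candidate key.
Any other superkey properly contains one of these, so there are no further candidate keys.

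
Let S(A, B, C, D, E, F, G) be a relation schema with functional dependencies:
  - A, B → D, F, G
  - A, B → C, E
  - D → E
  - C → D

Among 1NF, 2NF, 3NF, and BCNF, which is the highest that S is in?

Candidate key: {A, B}. Prime attributes: {A, B}.
For D → E we have {D}⁺ = {D, E}; {D} is not a superkey, so BCNF fails.
Because {E} is non-prime and the left side of D → E is not a superkey, the relation is not in 3NF.
No proper subset of a key has a non-prime attribute in its closure, so there is no partial dependency; 2NF holds.

2NF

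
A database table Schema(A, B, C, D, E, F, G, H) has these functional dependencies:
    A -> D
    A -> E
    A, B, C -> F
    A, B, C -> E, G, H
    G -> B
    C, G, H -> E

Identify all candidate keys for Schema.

{A, B, C}, {A, C, G}

No FD produces {A, C}, so they must be in every candidate key.
{A, B, C}⁺ = {A, B, C, D, E, F, G, H} — all of the relation — so {A, B, C} is a candidate key.
{A, C, G}⁺ = {A, B, C, D, E, F, G, H} — all of the relation — so {A, C, G} is a candidate key.
Any other superkey properly contains one of these, so there are no further candidate keys.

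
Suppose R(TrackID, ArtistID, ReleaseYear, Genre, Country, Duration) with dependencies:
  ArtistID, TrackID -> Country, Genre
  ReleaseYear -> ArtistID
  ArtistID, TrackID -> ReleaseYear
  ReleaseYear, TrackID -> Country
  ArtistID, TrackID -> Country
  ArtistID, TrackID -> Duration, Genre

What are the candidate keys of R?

Attributes never on any right-hand side: {TrackID} — every candidate key must contain it.
Closure of {ArtistID, TrackID} is {ArtistID, Country, Duration, Genre, ReleaseYear, TrackID}, the whole schema; {ArtistID, TrackID} is a candidate key.
Closure of {ReleaseYear, TrackID} is {ArtistID, Country, Duration, Genre, ReleaseYear, TrackID}, the whole schema; {ReleaseYear, TrackID} is a candidate key.
These are minimal and exhaustive — every other superkey contains one of them.

{ArtistID, TrackID}, {ReleaseYear, TrackID}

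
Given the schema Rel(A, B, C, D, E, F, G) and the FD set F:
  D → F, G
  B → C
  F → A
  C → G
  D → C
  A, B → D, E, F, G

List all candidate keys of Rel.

{A, B}, {B, D}, {B, F}

Attributes never on any right-hand side: {B} — every candidate key must contain it.
{A, B} is a candidate key since {A, B}⁺ = {A, B, C, D, E, F, G} covers every attribute.
{B, D} is a candidate key since {B, D}⁺ = {A, B, C, D, E, F, G} covers every attribute.
{B, F} is a candidate key since {B, F}⁺ = {A, B, C, D, E, F, G} covers every attribute.
No proper subset of any of these is a key, and no other minimal superkey exists.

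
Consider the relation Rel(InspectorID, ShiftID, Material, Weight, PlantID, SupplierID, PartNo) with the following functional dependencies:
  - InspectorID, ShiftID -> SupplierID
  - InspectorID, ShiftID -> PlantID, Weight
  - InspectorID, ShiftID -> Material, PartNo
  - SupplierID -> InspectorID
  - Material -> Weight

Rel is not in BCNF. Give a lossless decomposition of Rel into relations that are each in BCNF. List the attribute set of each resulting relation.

{InspectorID, SupplierID}; {Material, PartNo, PlantID, ShiftID, SupplierID}; {Material, Weight}

Candidate keys of the original relation: {InspectorID, ShiftID}, {ShiftID, SupplierID}.
Within {InspectorID, Material, PartNo, PlantID, ShiftID, SupplierID, Weight}: {SupplierID}⁺ ∩ {InspectorID, Material, PartNo, PlantID, ShiftID, SupplierID, Weight} = {InspectorID, SupplierID}, not the whole set, so SupplierID -> InspectorID violates BCNF; decompose into {InspectorID, SupplierID} and {Material, PartNo, PlantID, ShiftID, SupplierID, Weight}.
{InspectorID, SupplierID} has no BCNF violation.
Within {Material, PartNo, PlantID, ShiftID, SupplierID, Weight}: {Material}⁺ ∩ {Material, PartNo, PlantID, ShiftID, SupplierID, Weight} = {Material, Weight}, not the whole set, so Material -> Weight violates BCNF; decompose into {Material, Weight} and {Material, PartNo, PlantID, ShiftID, SupplierID}.
{Material, Weight} has no BCNF violation.
{Material, PartNo, PlantID, ShiftID, SupplierID} has no BCNF violation.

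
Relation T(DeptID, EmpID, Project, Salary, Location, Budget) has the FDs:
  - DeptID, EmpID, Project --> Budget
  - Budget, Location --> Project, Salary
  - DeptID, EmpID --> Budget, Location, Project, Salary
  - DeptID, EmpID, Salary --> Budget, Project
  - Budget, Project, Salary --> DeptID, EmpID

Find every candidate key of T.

{Budget, Location}, {Budget, Project, Salary}, {DeptID, EmpID}

{Budget, Location}⁺ = {Budget, DeptID, EmpID, Location, Project, Salary}, which is every attribute, so {Budget, Location} is a candidate key.
{DeptID, EmpID}⁺ = {Budget, DeptID, EmpID, Location, Project, Salary}, which is every attribute, so {DeptID, EmpID} is a candidate key.
{Budget, Project, Salary}⁺ = {Budget, DeptID, EmpID, Location, Project, Salary}, which is every attribute, so {Budget, Project, Salary} is a candidate key.
No proper subset of any of these is a key, and no other minimal superkey exists.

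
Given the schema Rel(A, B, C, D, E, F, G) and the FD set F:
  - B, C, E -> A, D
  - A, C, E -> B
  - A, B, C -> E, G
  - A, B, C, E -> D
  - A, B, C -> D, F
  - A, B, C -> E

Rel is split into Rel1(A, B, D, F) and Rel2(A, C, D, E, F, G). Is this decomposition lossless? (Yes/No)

Common attributes: {A, D, F}; their closure is {A, D, F}.
The closure covers neither Rel1 nor Rel2 entirely; the join is not lossless.

No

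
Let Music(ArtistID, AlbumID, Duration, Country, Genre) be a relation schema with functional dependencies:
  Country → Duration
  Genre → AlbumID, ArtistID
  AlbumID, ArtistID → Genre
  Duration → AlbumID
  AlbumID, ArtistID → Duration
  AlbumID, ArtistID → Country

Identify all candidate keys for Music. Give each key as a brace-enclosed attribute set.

{AlbumID, ArtistID}, {ArtistID, Country}, {ArtistID, Duration}, {Genre}

Closure of {Genre} is {AlbumID, ArtistID, Country, Duration, Genre}, the whole schema; {Genre} is a candidate key.
Closure of {AlbumID, ArtistID} is {AlbumID, ArtistID, Country, Duration, Genre}, the whole schema; {AlbumID, ArtistID} is a candidate key.
Closure of {ArtistID, Country} is {AlbumID, ArtistID, Country, Duration, Genre}, the whole schema; {ArtistID, Country} is a candidate key.
Closure of {ArtistID, Duration} is {AlbumID, ArtistID, Country, Duration, Genre}, the whole schema; {ArtistID, Duration} is a candidate key.
No proper subset of any of these is a key, and no other minimal superkey exists.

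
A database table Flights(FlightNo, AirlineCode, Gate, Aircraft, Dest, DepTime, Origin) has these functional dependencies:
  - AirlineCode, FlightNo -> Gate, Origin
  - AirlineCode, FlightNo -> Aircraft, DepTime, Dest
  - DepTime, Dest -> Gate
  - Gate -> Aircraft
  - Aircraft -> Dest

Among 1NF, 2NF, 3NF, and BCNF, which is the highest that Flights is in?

Candidate key: {AirlineCode, FlightNo}. Prime attributes: {AirlineCode, FlightNo}.
For DepTime, Dest -> Gate we have {DepTime, Dest}⁺ = {Aircraft, DepTime, Dest, Gate}; {DepTime, Dest} is not a superkey, so BCNF fails.
DepTime, Dest -> Gate determines the non-prime attribute {Gate} from a non-superkey — 3NF is violated.
No proper subset of a key has a non-prime attribute in its closure, so there is no partial dependency; 2NF holds.

2NF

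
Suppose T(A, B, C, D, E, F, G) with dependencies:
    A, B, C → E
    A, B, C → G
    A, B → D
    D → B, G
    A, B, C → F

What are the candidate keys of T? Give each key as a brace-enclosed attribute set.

{A, B, C}, {A, C, D}

No FD produces {A, C}, so they must be in every candidate key.
Closure of {A, B, C} is {A, B, C, D, E, F, G}, the whole schema; {A, B, C} is a candidate key.
Closure of {A, C, D} is {A, B, C, D, E, F, G}, the whole schema; {A, C, D} is a candidate key.
Any other superkey properly contains one of these, so there are no further candidate keys.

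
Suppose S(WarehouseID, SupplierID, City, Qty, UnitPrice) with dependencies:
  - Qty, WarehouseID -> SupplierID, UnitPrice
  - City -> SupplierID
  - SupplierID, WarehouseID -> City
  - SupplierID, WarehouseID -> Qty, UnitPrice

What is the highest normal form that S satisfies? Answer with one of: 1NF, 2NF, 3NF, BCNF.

3NF

Candidate keys: {City, WarehouseID}, {Qty, WarehouseID}, {SupplierID, WarehouseID}. Prime attributes: {City, Qty, SupplierID, WarehouseID}.
City -> SupplierID: {City}⁺ = {City, SupplierID}, which is not all of the attributes, so the left side is not a superkey — BCNF is violated.
Since {SupplierID} ⊆ prime attributes and every other non-superkey FD also has a prime right side, the schema is in 3NF.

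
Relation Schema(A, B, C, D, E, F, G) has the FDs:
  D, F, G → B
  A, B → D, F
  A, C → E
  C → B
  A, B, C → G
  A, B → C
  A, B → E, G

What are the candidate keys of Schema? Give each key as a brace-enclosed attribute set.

{A, B}, {A, C}, {A, D, F, G}

{A} never appears on the right of any FD, so every key must include it.
{A, B}⁺ = {A, B, C, D, E, F, G}, which is every attribute, so {A, B} is a candidate key.
{A, C}⁺ = {A, B, C, D, E, F, G}, which is every attribute, so {A, C} is a candidate key.
{A, D, F, G}⁺ = {A, B, C, D, E, F, G}, which is every attribute, so {A, D, F, G} is a candidate key.
These are minimal and exhaustive — every other superkey contains one of them.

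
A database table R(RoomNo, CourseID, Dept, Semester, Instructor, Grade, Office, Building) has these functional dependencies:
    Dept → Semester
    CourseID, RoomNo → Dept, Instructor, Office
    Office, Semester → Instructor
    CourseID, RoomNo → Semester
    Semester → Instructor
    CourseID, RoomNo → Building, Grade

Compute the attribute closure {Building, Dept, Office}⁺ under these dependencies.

Start with {Building, Dept, Office}.
Dept → Semester applies; add {Semester} → now {Building, Dept, Office, Semester}.
Office, Semester → Instructor applies; add {Instructor} → now {Building, Dept, Instructor, Office, Semester}.
No further FD applies.

{Building, Dept, Instructor, Office, Semester}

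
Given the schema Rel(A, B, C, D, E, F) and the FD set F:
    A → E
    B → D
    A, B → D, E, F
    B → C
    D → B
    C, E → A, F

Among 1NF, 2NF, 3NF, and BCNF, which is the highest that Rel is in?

1NF

Candidate keys: {A, B}, {A, D}, {B, E}, {D, E}. Prime attributes: {A, B, D, E}.
A → E breaks BCNF: {A}⁺ = {A, E}, so {A} is not a superkey.
B → C determines the non-prime attribute {C} from a non-superkey — 3NF is violated.
{B} is a proper subset of the key {A, B}, and {B}⁺ contains the non-prime attribute {C} — a partial dependency, so 2NF is violated.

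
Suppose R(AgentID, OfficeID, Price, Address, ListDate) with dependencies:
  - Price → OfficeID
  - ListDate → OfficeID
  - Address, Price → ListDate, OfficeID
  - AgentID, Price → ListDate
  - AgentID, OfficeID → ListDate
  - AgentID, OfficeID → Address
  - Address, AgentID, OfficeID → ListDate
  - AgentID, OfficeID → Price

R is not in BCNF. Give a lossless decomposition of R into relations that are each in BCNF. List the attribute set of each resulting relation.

Candidate keys of the original relation: {AgentID, ListDate}, {AgentID, OfficeID}, {AgentID, Price}.
Within {Address, AgentID, ListDate, OfficeID, Price}: {Price}⁺ ∩ {Address, AgentID, ListDate, OfficeID, Price} = {OfficeID, Price}, not the whole set, so Price → OfficeID violates BCNF; decompose into {OfficeID, Price} and {Address, AgentID, ListDate, Price}.
{OfficeID, Price}: every determinant is a superkey — BCNF.
Within {Address, AgentID, ListDate, Price}: {Address, Price}⁺ ∩ {Address, AgentID, ListDate, Price} = {Address, ListDate, Price}, not the whole set, so Address, Price → ListDate violates BCNF; decompose into {Address, ListDate, Price} and {Address, AgentID, Price}.
{Address, ListDate, Price}: every determinant is a superkey — BCNF.
{Address, AgentID, Price}: every determinant is a superkey — BCNF.

{Address, AgentID, Price}; {Address, ListDate, Price}; {OfficeID, Price}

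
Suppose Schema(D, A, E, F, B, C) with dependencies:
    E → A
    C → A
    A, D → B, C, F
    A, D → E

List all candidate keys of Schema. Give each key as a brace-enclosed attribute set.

{A, D}, {C, D}, {D, E}

Attributes never on any right-hand side: {D} — every candidate key must contain it.
Closure of {A, D} is {A, B, C, D, E, F}, the whole schema; {A, D} is a candidate key.
Closure of {C, D} is {A, B, C, D, E, F}, the whole schema; {C, D} is a candidate key.
Closure of {D, E} is {A, B, C, D, E, F}, the whole schema; {D, E} is a candidate key.
Any other superkey properly contains one of these, so there are no further candidate keys.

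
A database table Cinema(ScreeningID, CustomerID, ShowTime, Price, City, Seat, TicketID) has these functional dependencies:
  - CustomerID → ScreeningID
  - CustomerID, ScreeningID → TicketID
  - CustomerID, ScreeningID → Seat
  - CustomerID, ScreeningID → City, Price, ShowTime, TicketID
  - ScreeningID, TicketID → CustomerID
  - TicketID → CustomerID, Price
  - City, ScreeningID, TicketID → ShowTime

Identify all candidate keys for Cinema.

{CustomerID}⁺ = {City, CustomerID, Price, ScreeningID, Seat, ShowTime, TicketID} — all of the relation — so {CustomerID} is a candidate key.
{TicketID}⁺ = {City, CustomerID, Price, ScreeningID, Seat, ShowTime, TicketID} — all of the relation — so {TicketID} is a candidate key.
Any other superkey properly contains one of these, so there are no further candidate keys.

{CustomerID}, {TicketID}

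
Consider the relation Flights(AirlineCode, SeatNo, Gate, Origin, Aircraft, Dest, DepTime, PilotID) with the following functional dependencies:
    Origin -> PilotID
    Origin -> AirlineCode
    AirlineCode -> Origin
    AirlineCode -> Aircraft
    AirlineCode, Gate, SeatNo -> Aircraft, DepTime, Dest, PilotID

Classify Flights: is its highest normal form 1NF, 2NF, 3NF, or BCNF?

1NF

Candidate keys: {AirlineCode, Gate, SeatNo}, {Gate, Origin, SeatNo}. Prime attributes: {AirlineCode, Gate, Origin, SeatNo}.
Origin -> PilotID breaks BCNF: {Origin}⁺ = {Aircraft, AirlineCode, Origin, PilotID}, so {Origin} is not a superkey.
Origin -> PilotID has non-prime {PilotID} on the right and a non-superkey on the left, so 3NF fails.
{AirlineCode} is a proper subset of the key {AirlineCode, Gate, SeatNo}, and {AirlineCode}⁺ contains the non-prime attributes {Aircraft, PilotID} — a partial dependency, so 2NF is violated.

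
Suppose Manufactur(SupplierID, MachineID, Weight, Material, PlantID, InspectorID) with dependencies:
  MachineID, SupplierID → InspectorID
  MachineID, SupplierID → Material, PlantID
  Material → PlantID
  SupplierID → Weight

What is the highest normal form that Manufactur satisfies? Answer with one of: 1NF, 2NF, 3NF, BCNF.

1NF

Candidate key: {MachineID, SupplierID}. Prime attributes: {MachineID, SupplierID}.
Material → PlantID breaks BCNF: {Material}⁺ = {Material, PlantID}, so {Material} is not a superkey.
Material → PlantID determines the non-prime attribute {PlantID} from a non-superkey — 3NF is violated.
The proper key subset {SupplierID} of {MachineID, SupplierID} determines non-prime {Weight}, so the relation is not even in 2NF.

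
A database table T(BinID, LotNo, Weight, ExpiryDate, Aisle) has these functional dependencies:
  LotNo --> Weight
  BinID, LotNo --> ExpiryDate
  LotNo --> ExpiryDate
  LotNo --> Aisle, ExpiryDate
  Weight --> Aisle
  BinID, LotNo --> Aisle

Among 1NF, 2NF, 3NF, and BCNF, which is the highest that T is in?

Candidate key: {BinID, LotNo}. Prime attributes: {BinID, LotNo}.
For LotNo --> Weight we have {LotNo}⁺ = {Aisle, ExpiryDate, LotNo, Weight}; {LotNo} is not a superkey, so BCNF fails.
Because {Weight} is non-prime and the left side of LotNo --> Weight is not a superkey, the relation is not in 3NF.
The proper key subset {LotNo} of {BinID, LotNo} determines non-prime {Aisle, ExpiryDate, Weight}, so the relation is not even in 2NF.

1NF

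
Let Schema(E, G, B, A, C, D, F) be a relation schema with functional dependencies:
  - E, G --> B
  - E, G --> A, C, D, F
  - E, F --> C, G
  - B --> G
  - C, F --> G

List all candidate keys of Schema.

{B, E}, {E, F}, {E, G}

{E} never appears on the right of any FD, so every key must include it.
Closure of {B, E} is {A, B, C, D, E, F, G}, the whole schema; {B, E} is a candidate key.
Closure of {E, F} is {A, B, C, D, E, F, G}, the whole schema; {E, F} is a candidate key.
Closure of {E, G} is {A, B, C, D, E, F, G}, the whole schema; {E, G} is a candidate key.
Any other superkey properly contains one of these, so there are no further candidate keys.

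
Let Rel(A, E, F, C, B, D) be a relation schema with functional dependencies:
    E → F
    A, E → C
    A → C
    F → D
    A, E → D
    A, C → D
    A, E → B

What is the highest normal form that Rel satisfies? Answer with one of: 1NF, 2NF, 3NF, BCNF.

Candidate key: {A, E}. Prime attributes: {A, E}.
E → F breaks BCNF: {E}⁺ = {D, E, F}, so {E} is not a superkey.
E → F has non-prime {F} on the right and a non-superkey on the left, so 3NF fails.
The proper key subset {A} of {A, E} determines non-prime {C, D}, so the relation is not even in 2NF.

1NF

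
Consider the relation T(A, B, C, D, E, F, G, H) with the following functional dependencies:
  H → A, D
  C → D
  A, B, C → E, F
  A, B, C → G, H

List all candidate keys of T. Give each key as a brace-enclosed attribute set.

Attributes never on any right-hand side: {B, C} — every candidate key must contain all of them.
{A, B, C}⁺ = {A, B, C, D, E, F, G, H} — all of the relation — so {A, B, C} is a candidate key.
{B, C, H}⁺ = {A, B, C, D, E, F, G, H} — all of the relation — so {B, C, H} is a candidate key.
No proper subset of any of these is a key, and no other minimal superkey exists.

{A, B, C}, {B, C, H}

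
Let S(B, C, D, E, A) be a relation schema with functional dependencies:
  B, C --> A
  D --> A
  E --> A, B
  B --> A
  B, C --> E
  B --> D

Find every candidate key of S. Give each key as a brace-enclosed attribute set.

{B, C}, {C, E}

{C} never appears on the right of any FD, so every key must include it.
{B, C}⁺ = {A, B, C, D, E}, which is every attribute, so {B, C} is a candidate key.
{C, E}⁺ = {A, B, C, D, E}, which is every attribute, so {C, E} is a candidate key.
Any other superkey properly contains one of these, so there are no further candidate keys.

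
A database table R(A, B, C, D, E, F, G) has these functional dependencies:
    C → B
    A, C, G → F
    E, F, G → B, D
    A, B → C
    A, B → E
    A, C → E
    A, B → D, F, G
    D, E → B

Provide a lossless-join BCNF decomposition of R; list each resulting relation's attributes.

{A, C, E, F, G}; {B, C}; {D, E, F, G}

Candidate keys of the original relation: {A, B}, {A, C}, {A, D, E}, {A, E, F, G}.
Within {A, B, C, D, E, F, G}: {C}⁺ ∩ {A, B, C, D, E, F, G} = {B, C}, not the whole set, so C → B violates BCNF; decompose into {B, C} and {A, C, D, E, F, G}.
{B, C}: every determinant is a superkey — BCNF.
Within {A, C, D, E, F, G}: {E, F, G}⁺ ∩ {A, C, D, E, F, G} = {D, E, F, G}, not the whole set, so E, F, G → D violates BCNF; decompose into {D, E, F, G} and {A, C, E, F, G}.
{D, E, F, G}: every determinant is a superkey — BCNF.
{A, C, E, F, G}: every determinant is a superkey — BCNF.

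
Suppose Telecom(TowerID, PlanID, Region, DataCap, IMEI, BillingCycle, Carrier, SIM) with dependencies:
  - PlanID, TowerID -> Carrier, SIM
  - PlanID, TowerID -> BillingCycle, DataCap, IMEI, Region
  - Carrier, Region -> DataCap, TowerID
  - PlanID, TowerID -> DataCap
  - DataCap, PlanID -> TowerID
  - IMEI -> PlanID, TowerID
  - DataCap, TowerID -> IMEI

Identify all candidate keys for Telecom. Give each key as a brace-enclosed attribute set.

{Carrier, Region}, {DataCap, PlanID}, {DataCap, TowerID}, {IMEI}, {PlanID, TowerID}

Closure of {IMEI} is {BillingCycle, Carrier, DataCap, IMEI, PlanID, Region, SIM, TowerID}, the whole schema; {IMEI} is a candidate key.
Closure of {Carrier, Region} is {BillingCycle, Carrier, DataCap, IMEI, PlanID, Region, SIM, TowerID}, the whole schema; {Carrier, Region} is a candidate key.
Closure of {DataCap, PlanID} is {BillingCycle, Carrier, DataCap, IMEI, PlanID, Region, SIM, TowerID}, the whole schema; {DataCap, PlanID} is a candidate key.
Closure of {DataCap, TowerID} is {BillingCycle, Carrier, DataCap, IMEI, PlanID, Region, SIM, TowerID}, the whole schema; {DataCap, TowerID} is a candidate key.
Closure of {PlanID, TowerID} is {BillingCycle, Carrier, DataCap, IMEI, PlanID, Region, SIM, TowerID}, the whole schema; {PlanID, TowerID} is a candidate key.
These are minimal and exhaustive — every other superkey contains one of them.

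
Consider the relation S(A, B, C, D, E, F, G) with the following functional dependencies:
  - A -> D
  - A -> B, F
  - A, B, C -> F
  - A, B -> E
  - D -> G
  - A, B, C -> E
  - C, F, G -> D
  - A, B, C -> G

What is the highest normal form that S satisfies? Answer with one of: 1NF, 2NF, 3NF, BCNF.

1NF

Candidate key: {A, C}. Prime attributes: {A, C}.
For A -> D we have {A}⁺ = {A, B, D, E, F, G}; {A} is not a superkey, so BCNF fails.
Because {D} is non-prime and the left side of A -> D is not a superkey, the relation is not in 3NF.
Since {A} ⊂ {A, C} and {A}⁺ ⊇ {B, D, E, F, G} with {B, D, E, F, G} non-prime, there is a partial dependency; 2NF fails.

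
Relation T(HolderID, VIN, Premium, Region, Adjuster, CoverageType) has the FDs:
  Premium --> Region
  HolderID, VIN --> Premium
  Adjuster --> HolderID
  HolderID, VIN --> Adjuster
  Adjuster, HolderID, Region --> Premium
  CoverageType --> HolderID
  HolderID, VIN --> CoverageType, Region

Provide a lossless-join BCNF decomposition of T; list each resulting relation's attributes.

{Adjuster, CoverageType, Premium, VIN}; {Adjuster, HolderID}; {Premium, Region}

Candidate keys of the original relation: {Adjuster, VIN}, {CoverageType, VIN}, {HolderID, VIN}.
In {Adjuster, CoverageType, HolderID, Premium, Region, VIN}, {Premium} is not a superkey ({Premium}⁺ restricted to this set is {Premium, Region}), so split on Premium --> Region into {Premium, Region} and {Adjuster, CoverageType, HolderID, Premium, VIN}.
{Premium, Region}: every determinant is a superkey — BCNF.
In {Adjuster, CoverageType, HolderID, Premium, VIN}, {Adjuster} is not a superkey ({Adjuster}⁺ restricted to this set is {Adjuster, HolderID}), so split on Adjuster --> HolderID into {Adjuster, HolderID} and {Adjuster, CoverageType, Premium, VIN}.
{Adjuster, HolderID}: every determinant is a superkey — BCNF.
{Adjuster, CoverageType, Premium, VIN}: every determinant is a superkey — BCNF.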